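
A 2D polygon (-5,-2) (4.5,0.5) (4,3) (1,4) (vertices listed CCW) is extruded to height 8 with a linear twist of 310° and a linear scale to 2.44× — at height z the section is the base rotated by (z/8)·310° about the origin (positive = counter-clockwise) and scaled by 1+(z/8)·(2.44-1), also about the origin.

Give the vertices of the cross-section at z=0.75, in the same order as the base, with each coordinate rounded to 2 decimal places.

Cross-section at z=0.75: (-3.86,-4.74) (4.19,2.98) (2.31,5.18) (-1.21,4.52)

t = z/height = 0.75/8 = 0.09375
s = 1 + (scale-1)·z/height = 1 + (2.44-1)·0.75/8 = 1.135000
θ = twist·z/height = 310°·0.75/8 = 29.0625° = 0.507236 rad
cos θ = 0.874090, sin θ = 0.485763 (intermediates below are computed at full precision and shown rounded to 5 d.p.)
v1: (-5,-2) → rotate → (-3.39892,-4.17700) → ×s → (-3.85778,-4.74089) → (-3.86,-4.74)
v2: (4.5,0.5) → rotate → (3.69052,2.62298) → ×s → (4.18875,2.97708) → (4.19,2.98)
v3: (4,3) → rotate → (2.03907,4.56532) → ×s → (2.31435,5.18164) → (2.31,5.18)
v4: (1,4) → rotate → (-1.06896,3.98212) → ×s → (-1.21327,4.51971) → (-1.21,4.52)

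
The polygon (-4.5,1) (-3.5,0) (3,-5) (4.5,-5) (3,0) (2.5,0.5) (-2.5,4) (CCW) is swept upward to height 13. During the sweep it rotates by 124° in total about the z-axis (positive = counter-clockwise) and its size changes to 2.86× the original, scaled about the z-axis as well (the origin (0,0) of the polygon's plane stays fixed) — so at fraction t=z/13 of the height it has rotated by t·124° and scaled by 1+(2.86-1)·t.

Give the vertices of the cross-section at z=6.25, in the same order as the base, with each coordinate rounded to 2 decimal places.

Cross-section at z=6.25: (-5.95,-6.40) (-3.35,-5.72) (11.04,0.11) (12.48,2.56) (2.87,4.90) (1.58,4.56) (-8.93,-0.25)

t = z/height = 6.25/13 = 0.480769
s = 1 + (scale-1)·z/height = 1 + (2.86-1)·6.25/13 = 1.894231
θ = twist·z/height = 124°·6.25/13 = 59.6154° = 1.040485 rad
cos θ = 0.505802, sin θ = 0.862650 (intermediates below are computed at full precision and shown rounded to 5 d.p.)
v1: (-4.5,1) → rotate → (-3.13876,-3.37612) → ×s → (-5.94553,-6.39515) → (-5.95,-6.40)
v2: (-3.5,0) → rotate → (-1.77031,-3.01927) → ×s → (-3.35337,-5.71920) → (-3.35,-5.72)
v3: (3,-5) → rotate → (5.83065,0.05894) → ×s → (11.04460,0.11164) → (11.04,0.11)
v4: (4.5,-5) → rotate → (6.58936,1.35291) → ×s → (12.48176,2.56273) → (12.48,2.56)
v5: (3,0) → rotate → (1.51741,2.58795) → ×s → (2.87432,4.90217) → (2.87,4.90)
v6: (2.5,0.5) → rotate → (0.83318,2.40952) → ×s → (1.57824,4.56420) → (1.58,4.56)
v7: (-2.5,4) → rotate → (-4.71510,-0.13342) → ×s → (-8.93149,-0.25272) → (-8.93,-0.25)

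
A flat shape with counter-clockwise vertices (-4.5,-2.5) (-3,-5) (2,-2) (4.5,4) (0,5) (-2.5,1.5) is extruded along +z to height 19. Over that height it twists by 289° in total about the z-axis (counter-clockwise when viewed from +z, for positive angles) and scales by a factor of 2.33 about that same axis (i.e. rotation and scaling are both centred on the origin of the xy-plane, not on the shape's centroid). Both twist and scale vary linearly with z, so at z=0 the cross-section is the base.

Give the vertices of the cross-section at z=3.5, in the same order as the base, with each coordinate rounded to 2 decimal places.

t = z/height = 3.5/19 = 0.184211
s = 1 + (scale-1)·z/height = 1 + (2.33-1)·3.5/19 = 1.245000
θ = twist·z/height = 289°·3.5/19 = 53.2368° = 0.929158 rad
cos θ = 0.598509, sin θ = 0.801116 (intermediates below are computed at full precision and shown rounded to 5 d.p.)
v1: (-4.5,-2.5) → rotate → (-0.69050,-5.10130) → ×s → (-0.85967,-6.35111) → (-0.86,-6.35)
v2: (-3,-5) → rotate → (2.21006,-5.39589) → ×s → (2.75152,-6.71789) → (2.75,-6.72)
v3: (2,-2) → rotate → (2.79925,0.40522) → ×s → (3.48507,0.50449) → (3.49,0.50)
v4: (4.5,4) → rotate → (-0.51118,5.99906) → ×s → (-0.63642,7.46883) → (-0.64,7.47)
v5: (0,5) → rotate → (-4.00558,2.99254) → ×s → (-4.98695,3.72572) → (-4.99,3.73)
v6: (-2.5,1.5) → rotate → (-2.69795,-1.10503) → ×s → (-3.35894,-1.37576) → (-3.36,-1.38)

Cross-section at z=3.5: (-0.86,-6.35) (2.75,-6.72) (3.49,0.50) (-0.64,7.47) (-4.99,3.73) (-3.36,-1.38)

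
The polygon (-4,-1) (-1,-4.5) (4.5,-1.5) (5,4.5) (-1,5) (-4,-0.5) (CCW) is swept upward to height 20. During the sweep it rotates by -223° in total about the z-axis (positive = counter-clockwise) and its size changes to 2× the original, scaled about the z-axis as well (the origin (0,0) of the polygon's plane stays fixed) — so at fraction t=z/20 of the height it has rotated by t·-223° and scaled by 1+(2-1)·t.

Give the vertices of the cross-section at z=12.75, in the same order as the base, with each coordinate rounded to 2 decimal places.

t = z/height = 12.75/20 = 0.6375
s = 1 + (scale-1)·z/height = 1 + (2-1)·12.75/20 = 1.637500
θ = twist·z/height = -223°·12.75/20 = -142.1625° = -2.481204 rad
cos θ = -0.789754, sin θ = -0.613424 (intermediates below are computed at full precision and shown rounded to 5 d.p.)
v1: (-4,-1) → rotate → (2.54559,3.24345) → ×s → (4.16840,5.31115) → (4.17,5.31)
v2: (-1,-4.5) → rotate → (-1.97065,4.16732) → ×s → (-3.22695,6.82398) → (-3.23,6.82)
v3: (4.5,-1.5) → rotate → (-4.47403,-1.57578) → ×s → (-7.32622,-2.58034) → (-7.33,-2.58)
v4: (5,4.5) → rotate → (-1.18836,-6.62101) → ×s → (-1.94594,-10.84191) → (-1.95,-10.84)
v5: (-1,5) → rotate → (3.85687,-3.33534) → ×s → (6.31563,-5.46163) → (6.32,-5.46)
v6: (-4,-0.5) → rotate → (2.85230,2.84857) → ×s → (4.67065,4.66454) → (4.67,4.66)

Cross-section at z=12.75: (4.17,5.31) (-3.23,6.82) (-7.33,-2.58) (-1.95,-10.84) (6.32,-5.46) (4.67,4.66)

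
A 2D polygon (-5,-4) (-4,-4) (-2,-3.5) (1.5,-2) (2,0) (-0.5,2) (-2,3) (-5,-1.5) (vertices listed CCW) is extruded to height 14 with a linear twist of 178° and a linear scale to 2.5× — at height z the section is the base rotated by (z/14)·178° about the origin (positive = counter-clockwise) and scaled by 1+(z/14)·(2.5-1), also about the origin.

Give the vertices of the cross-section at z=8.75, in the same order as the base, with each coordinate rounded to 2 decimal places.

t = z/height = 8.75/14 = 0.625
s = 1 + (scale-1)·z/height = 1 + (2.5-1)·8.75/14 = 1.937500
θ = twist·z/height = 178°·8.75/14 = 111.2500° = 1.941679 rad
cos θ = -0.362438, sin θ = 0.932008 (intermediates below are computed at full precision and shown rounded to 5 d.p.)
v1: (-5,-4) → rotate → (5.54022,-3.21029) → ×s → (10.73418,-6.21993) → (10.73,-6.22)
v2: (-4,-4) → rotate → (5.17778,-2.27828) → ×s → (10.03196,-4.41417) → (10.03,-4.41)
v3: (-2,-3.5) → rotate → (3.98690,-0.59548) → ×s → (7.72463,-1.15375) → (7.72,-1.15)
v4: (1.5,-2) → rotate → (1.32036,2.12289) → ×s → (2.55819,4.11310) → (2.56,4.11)
v5: (2,0) → rotate → (-0.72488,1.86402) → ×s → (-1.40445,3.61153) → (-1.40,3.61)
v6: (-0.5,2) → rotate → (-1.68280,-1.19088) → ×s → (-3.26042,-2.30733) → (-3.26,-2.31)
v7: (-2,3) → rotate → (-2.07115,-2.95133) → ×s → (-4.01285,-5.71820) → (-4.01,-5.72)
v8: (-5,-1.5) → rotate → (3.21020,-4.11638) → ×s → (6.21977,-7.97549) → (6.22,-7.98)

Cross-section at z=8.75: (10.73,-6.22) (10.03,-4.41) (7.72,-1.15) (2.56,4.11) (-1.40,3.61) (-3.26,-2.31) (-4.01,-5.72) (6.22,-7.98)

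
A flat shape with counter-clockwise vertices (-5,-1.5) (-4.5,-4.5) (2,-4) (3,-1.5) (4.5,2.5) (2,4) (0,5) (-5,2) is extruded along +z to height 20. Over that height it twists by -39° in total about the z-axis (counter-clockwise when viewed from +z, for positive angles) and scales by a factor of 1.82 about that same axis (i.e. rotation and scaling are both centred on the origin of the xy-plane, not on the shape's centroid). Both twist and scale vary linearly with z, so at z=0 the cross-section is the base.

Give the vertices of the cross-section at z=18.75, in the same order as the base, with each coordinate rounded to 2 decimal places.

Cross-section at z=18.75: (-8.68,3.14) (-11.13,-1.65) (-1.37,-7.79) (2.68,-5.29) (9.03,-1.19) (7.06,3.58) (5.27,7.10) (-5.00,8.11)

t = z/height = 18.75/20 = 0.9375
s = 1 + (scale-1)·z/height = 1 + (1.82-1)·18.75/20 = 1.768750
θ = twist·z/height = -39°·18.75/20 = -36.5625° = -0.638136 rad
cos θ = 0.803208, sin θ = -0.595699 (intermediates below are computed at full precision and shown rounded to 5 d.p.)
v1: (-5,-1.5) → rotate → (-4.90959,1.77369) → ×s → (-8.68383,3.13721) → (-8.68,3.14)
v2: (-4.5,-4.5) → rotate → (-6.29508,-0.93379) → ×s → (-11.13442,-1.65164) → (-11.13,-1.65)
v3: (2,-4) → rotate → (-0.77638,-4.40423) → ×s → (-1.37323,-7.78998) → (-1.37,-7.79)
v4: (3,-1.5) → rotate → (1.51607,-2.99191) → ×s → (2.68156,-5.29194) → (2.68,-5.29)
v5: (4.5,2.5) → rotate → (5.10368,-0.67263) → ×s → (9.02714,-1.18971) → (9.03,-1.19)
v6: (2,4) → rotate → (3.98921,2.02143) → ×s → (7.05592,3.57541) → (7.06,3.58)
v7: (0,5) → rotate → (2.97850,4.01604) → ×s → (5.26822,7.10337) → (5.27,7.10)
v8: (-5,2) → rotate → (-2.82464,4.58491) → ×s → (-4.99608,8.10956) → (-5.00,8.11)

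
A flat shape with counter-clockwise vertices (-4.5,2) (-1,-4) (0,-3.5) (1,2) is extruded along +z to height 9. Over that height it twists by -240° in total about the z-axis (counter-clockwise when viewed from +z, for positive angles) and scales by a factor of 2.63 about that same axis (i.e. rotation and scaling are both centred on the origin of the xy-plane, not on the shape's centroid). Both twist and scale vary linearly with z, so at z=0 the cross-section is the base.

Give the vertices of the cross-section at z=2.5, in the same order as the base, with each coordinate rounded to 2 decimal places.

t = z/height = 2.5/9 = 0.277778
s = 1 + (scale-1)·z/height = 1 + (2.63-1)·2.5/9 = 1.452778
θ = twist·z/height = -240°·2.5/9 = -66.6667° = -1.163553 rad
cos θ = 0.396080, sin θ = -0.918216 (intermediates below are computed at full precision and shown rounded to 5 d.p.)
v1: (-4.5,2) → rotate → (0.05407,4.92413) → ×s → (0.07856,7.15367) → (0.08,7.15)
v2: (-1,-4) → rotate → (-4.06894,-0.66610) → ×s → (-5.91127,-0.96770) → (-5.91,-0.97)
v3: (0,-3.5) → rotate → (-3.21376,-1.38628) → ×s → (-4.66887,-2.01396) → (-4.67,-2.01)
v4: (1,2) → rotate → (2.23251,-0.12606) → ×s → (3.24334,-0.18313) → (3.24,-0.18)

Cross-section at z=2.5: (0.08,7.15) (-5.91,-0.97) (-4.67,-2.01) (3.24,-0.18)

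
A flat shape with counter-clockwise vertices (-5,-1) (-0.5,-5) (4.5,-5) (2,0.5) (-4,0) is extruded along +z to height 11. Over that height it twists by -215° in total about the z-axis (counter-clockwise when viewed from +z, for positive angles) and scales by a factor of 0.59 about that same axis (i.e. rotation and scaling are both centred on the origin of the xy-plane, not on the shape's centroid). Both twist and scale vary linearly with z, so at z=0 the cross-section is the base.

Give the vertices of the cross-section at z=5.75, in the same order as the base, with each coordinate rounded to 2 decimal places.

t = z/height = 5.75/11 = 0.522727
s = 1 + (scale-1)·z/height = 1 + (0.59-1)·5.75/11 = 0.785682
θ = twist·z/height = -215°·5.75/11 = -112.3864° = -1.961512 rad
cos θ = -0.380850, sin θ = -0.924637 (intermediates below are computed at full precision and shown rounded to 5 d.p.)
v1: (-5,-1) → rotate → (0.97961,5.00403) → ×s → (0.76967,3.93158) → (0.77,3.93)
v2: (-0.5,-5) → rotate → (-4.43276,2.36657) → ×s → (-3.48274,1.85937) → (-3.48,1.86)
v3: (4.5,-5) → rotate → (-6.33701,-2.25661) → ×s → (-4.97887,-1.77298) → (-4.98,-1.77)
v4: (2,0.5) → rotate → (-0.29938,-2.03970) → ×s → (-0.23522,-1.60255) → (-0.24,-1.60)
v5: (-4,0) → rotate → (1.52340,3.69855) → ×s → (1.19691,2.90588) → (1.20,2.91)

Cross-section at z=5.75: (0.77,3.93) (-3.48,1.86) (-4.98,-1.77) (-0.24,-1.60) (1.20,2.91)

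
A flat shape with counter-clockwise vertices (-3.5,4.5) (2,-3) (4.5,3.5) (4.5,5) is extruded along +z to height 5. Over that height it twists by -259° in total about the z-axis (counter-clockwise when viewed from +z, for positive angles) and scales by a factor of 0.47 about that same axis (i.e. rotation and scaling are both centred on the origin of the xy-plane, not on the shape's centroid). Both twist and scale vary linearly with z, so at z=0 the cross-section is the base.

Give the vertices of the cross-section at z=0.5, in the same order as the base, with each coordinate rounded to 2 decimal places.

t = z/height = 0.5/5 = 0.1
s = 1 + (scale-1)·z/height = 1 + (0.47-1)·0.5/5 = 0.947000
θ = twist·z/height = -259°·0.5/5 = -25.9000° = -0.452040 rad
cos θ = 0.899558, sin θ = -0.436802 (intermediates below are computed at full precision and shown rounded to 5 d.p.)
v1: (-3.5,4.5) → rotate → (-1.18284,5.57682) → ×s → (-1.12015,5.28125) → (-1.12,5.28)
v2: (2,-3) → rotate → (0.48871,-3.57228) → ×s → (0.46281,-3.38295) → (0.46,-3.38)
v3: (4.5,3.5) → rotate → (5.57682,1.18284) → ×s → (5.28125,1.12015) → (5.28,1.12)
v4: (4.5,5) → rotate → (6.23202,2.53218) → ×s → (5.90172,2.39798) → (5.90,2.40)

Cross-section at z=0.5: (-1.12,5.28) (0.46,-3.38) (5.28,1.12) (5.90,2.40)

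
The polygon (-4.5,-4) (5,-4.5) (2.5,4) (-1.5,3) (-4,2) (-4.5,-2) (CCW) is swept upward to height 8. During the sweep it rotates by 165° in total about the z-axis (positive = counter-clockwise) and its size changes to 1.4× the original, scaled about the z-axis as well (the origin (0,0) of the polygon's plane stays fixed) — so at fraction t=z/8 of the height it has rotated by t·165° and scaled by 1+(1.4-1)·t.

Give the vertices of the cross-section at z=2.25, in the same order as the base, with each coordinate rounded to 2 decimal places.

Cross-section at z=2.25: (-0.23,-6.69) (7.46,0.58) (-1.31,5.08) (-3.57,1.09) (-4.68,-1.69) (-1.84,-5.16)

t = z/height = 2.25/8 = 0.28125
s = 1 + (scale-1)·z/height = 1 + (1.4-1)·2.25/8 = 1.112500
θ = twist·z/height = 165°·2.25/8 = 46.4063° = 0.809942 rad
cos θ = 0.689541, sin θ = 0.724247 (intermediates below are computed at full precision and shown rounded to 5 d.p.)
v1: (-4.5,-4) → rotate → (-0.20594,-6.01727) → ×s → (-0.22911,-6.69422) → (-0.23,-6.69)
v2: (5,-4.5) → rotate → (6.70681,0.51830) → ×s → (7.46133,0.57661) → (7.46,0.58)
v3: (2.5,4) → rotate → (-1.17314,4.56878) → ×s → (-1.30511,5.08277) → (-1.31,5.08)
v4: (-1.5,3) → rotate → (-3.20705,0.98225) → ×s → (-3.56785,1.09275) → (-3.57,1.09)
v5: (-4,2) → rotate → (-4.20666,-1.51791) → ×s → (-4.67991,-1.68867) → (-4.68,-1.69)
v6: (-4.5,-2) → rotate → (-1.65444,-4.63819) → ×s → (-1.84056,-5.15999) → (-1.84,-5.16)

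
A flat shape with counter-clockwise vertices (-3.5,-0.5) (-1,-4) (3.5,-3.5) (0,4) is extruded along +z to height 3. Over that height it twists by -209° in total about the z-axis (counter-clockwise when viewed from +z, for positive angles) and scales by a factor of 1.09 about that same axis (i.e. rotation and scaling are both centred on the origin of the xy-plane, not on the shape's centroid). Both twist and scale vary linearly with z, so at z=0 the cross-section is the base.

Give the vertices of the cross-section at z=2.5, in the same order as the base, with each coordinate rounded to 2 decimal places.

Cross-section at z=2.5: (3.69,0.92) (0.63,4.39) (-4.13,3.36) (0.44,-4.28)

t = z/height = 2.5/3 = 0.833333
s = 1 + (scale-1)·z/height = 1 + (1.09-1)·2.5/3 = 1.075000
θ = twist·z/height = -209°·2.5/3 = -174.1667° = -3.039782 rad
cos θ = -0.994822, sin θ = -0.101635 (intermediates below are computed at full precision and shown rounded to 5 d.p.)
v1: (-3.5,-0.5) → rotate → (3.43106,0.85313) → ×s → (3.68839,0.91712) → (3.69,0.92)
v2: (-1,-4) → rotate → (0.58828,4.08092) → ×s → (0.63240,4.38699) → (0.63,4.39)
v3: (3.5,-3.5) → rotate → (-3.83760,3.12615) → ×s → (-4.12542,3.36061) → (-4.13,3.36)
v4: (0,4) → rotate → (0.40654,-3.97929) → ×s → (0.43703,-4.27773) → (0.44,-4.28)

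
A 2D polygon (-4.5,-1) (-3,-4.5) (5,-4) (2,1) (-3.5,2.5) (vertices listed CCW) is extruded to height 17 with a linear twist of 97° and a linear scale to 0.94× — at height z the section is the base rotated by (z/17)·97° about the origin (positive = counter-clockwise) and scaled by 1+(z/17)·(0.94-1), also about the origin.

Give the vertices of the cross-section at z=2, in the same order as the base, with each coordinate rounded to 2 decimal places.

Cross-section at z=2: (-4.18,-1.86) (-2.04,-4.97) (5.65,-2.91) (1.75,1.37) (-3.90,1.75)

t = z/height = 2/17 = 0.117647
s = 1 + (scale-1)·z/height = 1 + (0.94-1)·2/17 = 0.992941
θ = twist·z/height = 97°·2/17 = 11.4118° = 0.199173 rad
cos θ = 0.980231, sin θ = 0.197859 (intermediates below are computed at full precision and shown rounded to 5 d.p.)
v1: (-4.5,-1) → rotate → (-4.21318,-1.87059) → ×s → (-4.18344,-1.85739) → (-4.18,-1.86)
v2: (-3,-4.5) → rotate → (-2.05033,-5.00461) → ×s → (-2.03586,-4.96929) → (-2.04,-4.97)
v3: (5,-4) → rotate → (5.69259,-2.93163) → ×s → (5.65240,-2.91094) → (5.65,-2.91)
v4: (2,1) → rotate → (1.76260,1.37595) → ×s → (1.75016,1.36624) → (1.75,1.37)
v5: (-3.5,2.5) → rotate → (-3.92545,1.75807) → ×s → (-3.89774,1.74566) → (-3.90,1.75)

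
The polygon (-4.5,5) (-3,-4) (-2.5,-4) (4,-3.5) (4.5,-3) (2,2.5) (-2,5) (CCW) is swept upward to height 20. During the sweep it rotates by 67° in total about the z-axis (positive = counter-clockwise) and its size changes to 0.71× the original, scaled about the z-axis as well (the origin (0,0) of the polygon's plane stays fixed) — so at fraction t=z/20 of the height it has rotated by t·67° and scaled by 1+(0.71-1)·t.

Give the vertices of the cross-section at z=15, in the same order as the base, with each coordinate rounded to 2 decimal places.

t = z/height = 15/20 = 0.75
s = 1 + (scale-1)·z/height = 1 + (0.71-1)·15/20 = 0.782500
θ = twist·z/height = 67°·15/20 = 50.2500° = 0.877028 rad
cos θ = 0.639439, sin θ = 0.768842 (intermediates below are computed at full precision and shown rounded to 5 d.p.)
v1: (-4.5,5) → rotate → (-6.72168,-0.26259) → ×s → (-5.25972,-0.20548) → (-5.26,-0.21)
v2: (-3,-4) → rotate → (1.15705,-4.86428) → ×s → (0.90539,-3.80630) → (0.91,-3.81)
v3: (-2.5,-4) → rotate → (1.47677,-4.47986) → ×s → (1.15557,-3.50549) → (1.16,-3.51)
v4: (4,-3.5) → rotate → (5.24870,0.83733) → ×s → (4.10711,0.65521) → (4.11,0.66)
v5: (4.5,-3) → rotate → (5.18400,1.54147) → ×s → (4.05648,1.20620) → (4.06,1.21)
v6: (2,2.5) → rotate → (-0.64323,3.13628) → ×s → (-0.50332,2.45414) → (-0.50,2.45)
v7: (-2,5) → rotate → (-5.12309,1.65951) → ×s → (-4.00882,1.29857) → (-4.01,1.30)

Cross-section at z=15: (-5.26,-0.21) (0.91,-3.81) (1.16,-3.51) (4.11,0.66) (4.06,1.21) (-0.50,2.45) (-4.01,1.30)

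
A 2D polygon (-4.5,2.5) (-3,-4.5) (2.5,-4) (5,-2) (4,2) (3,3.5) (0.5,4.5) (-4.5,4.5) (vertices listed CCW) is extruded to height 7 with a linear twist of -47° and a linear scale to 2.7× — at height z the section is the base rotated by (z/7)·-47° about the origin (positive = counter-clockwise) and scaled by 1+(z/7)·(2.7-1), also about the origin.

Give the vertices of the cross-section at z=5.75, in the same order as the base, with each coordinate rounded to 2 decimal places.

t = z/height = 5.75/7 = 0.821429
s = 1 + (scale-1)·z/height = 1 + (2.7-1)·5.75/7 = 2.396429
θ = twist·z/height = -47°·5.75/7 = -38.6071° = -0.673822 rad
cos θ = 0.781443, sin θ = -0.623977 (intermediates below are computed at full precision and shown rounded to 5 d.p.)
v1: (-4.5,2.5) → rotate → (-1.95655,4.76150) → ×s → (-4.68873,11.41060) → (-4.69,11.41)
v2: (-3,-4.5) → rotate → (-5.15222,-1.64456) → ×s → (-12.34694,-3.94107) → (-12.35,-3.94)
v3: (2.5,-4) → rotate → (-0.54230,-4.68571) → ×s → (-1.29959,-11.22898) → (-1.30,-11.23)
v4: (5,-2) → rotate → (2.65926,-4.68277) → ×s → (6.37273,-11.22192) → (6.37,-11.22)
v5: (4,2) → rotate → (4.37372,-0.93302) → ×s → (10.48132,-2.23592) → (10.48,-2.24)
v6: (3,3.5) → rotate → (4.52825,0.86312) → ×s → (10.85162,2.06840) → (10.85,2.07)
v7: (0.5,4.5) → rotate → (3.19862,3.20450) → ×s → (7.66526,7.67936) → (7.67,7.68)
v8: (-4.5,4.5) → rotate → (-0.70860,6.32439) → ×s → (-1.69810,15.15595) → (-1.70,15.16)

Cross-section at z=5.75: (-4.69,11.41) (-12.35,-3.94) (-1.30,-11.23) (6.37,-11.22) (10.48,-2.24) (10.85,2.07) (7.67,7.68) (-1.70,15.16)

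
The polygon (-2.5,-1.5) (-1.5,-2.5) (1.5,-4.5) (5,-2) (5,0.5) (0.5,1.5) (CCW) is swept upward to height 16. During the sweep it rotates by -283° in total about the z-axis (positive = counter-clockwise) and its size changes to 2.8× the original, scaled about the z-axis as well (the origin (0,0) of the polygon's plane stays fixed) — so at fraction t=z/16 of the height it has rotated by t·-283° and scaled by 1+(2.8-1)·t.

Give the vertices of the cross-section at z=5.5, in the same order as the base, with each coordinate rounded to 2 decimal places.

t = z/height = 5.5/16 = 0.34375
s = 1 + (scale-1)·z/height = 1 + (2.8-1)·5.5/16 = 1.618750
θ = twist·z/height = -283°·5.5/16 = -97.2813° = -1.697878 rad
cos θ = -0.126740, sin θ = -0.991936 (intermediates below are computed at full precision and shown rounded to 5 d.p.)
v1: (-2.5,-1.5) → rotate → (-1.17105,2.66995) → ×s → (-1.89564,4.32198) → (-1.90,4.32)
v2: (-1.5,-2.5) → rotate → (-2.28973,1.80475) → ×s → (-3.70650,2.92145) → (-3.71,2.92)
v3: (1.5,-4.5) → rotate → (-4.65382,-0.91757) → ×s → (-7.53337,-1.48532) → (-7.53,-1.49)
v4: (5,-2) → rotate → (-2.61757,-4.70620) → ×s → (-4.23719,-7.61816) → (-4.24,-7.62)
v5: (5,0.5) → rotate → (-0.13773,-5.02305) → ×s → (-0.22295,-8.13106) → (-0.22,-8.13)
v6: (0.5,1.5) → rotate → (1.42453,-0.68608) → ×s → (2.30596,-1.11059) → (2.31,-1.11)

Cross-section at z=5.5: (-1.90,4.32) (-3.71,2.92) (-7.53,-1.49) (-4.24,-7.62) (-0.22,-8.13) (2.31,-1.11)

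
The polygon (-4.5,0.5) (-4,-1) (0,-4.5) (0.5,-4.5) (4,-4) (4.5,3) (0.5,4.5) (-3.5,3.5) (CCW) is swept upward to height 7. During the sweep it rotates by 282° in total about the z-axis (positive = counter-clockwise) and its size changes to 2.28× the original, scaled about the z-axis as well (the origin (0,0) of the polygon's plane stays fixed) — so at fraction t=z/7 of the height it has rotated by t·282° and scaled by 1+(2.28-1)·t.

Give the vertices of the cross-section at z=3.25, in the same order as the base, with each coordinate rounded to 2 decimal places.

Cross-section at z=3.25: (4.10,-5.94) (5.38,-3.77) (5.42,4.70) (4.90,5.30) (0.64,9.00) (-8.31,2.29) (-5.94,-4.10) (-0.56,-7.87)

t = z/height = 3.25/7 = 0.464286
s = 1 + (scale-1)·z/height = 1 + (2.28-1)·3.25/7 = 1.594286
θ = twist·z/height = 282°·3.25/7 = 130.9286° = 2.285135 rad
cos θ = -0.655118, sin θ = 0.755527 (intermediates below are computed at full precision and shown rounded to 5 d.p.)
v1: (-4.5,0.5) → rotate → (2.57027,-3.72743) → ×s → (4.09774,-5.94259) → (4.10,-5.94)
v2: (-4,-1) → rotate → (3.37600,-2.36699) → ×s → (5.38230,-3.77366) → (5.38,-3.77)
v3: (0,-4.5) → rotate → (3.39987,2.94803) → ×s → (5.42037,4.70000) → (5.42,4.70)
v4: (0.5,-4.5) → rotate → (3.07231,3.32579) → ×s → (4.89814,5.30226) → (4.90,5.30)
v5: (4,-4) → rotate → (0.40164,5.64258) → ×s → (0.64032,8.99588) → (0.64,9.00)
v6: (4.5,3) → rotate → (-5.21461,1.43452) → ×s → (-8.31358,2.28703) → (-8.31,2.29)
v7: (0.5,4.5) → rotate → (-3.72743,-2.57027) → ×s → (-5.94259,-4.09774) → (-5.94,-4.10)
v8: (-3.5,3.5) → rotate → (-0.35143,-4.93726) → ×s → (-0.56028,-7.87140) → (-0.56,-7.87)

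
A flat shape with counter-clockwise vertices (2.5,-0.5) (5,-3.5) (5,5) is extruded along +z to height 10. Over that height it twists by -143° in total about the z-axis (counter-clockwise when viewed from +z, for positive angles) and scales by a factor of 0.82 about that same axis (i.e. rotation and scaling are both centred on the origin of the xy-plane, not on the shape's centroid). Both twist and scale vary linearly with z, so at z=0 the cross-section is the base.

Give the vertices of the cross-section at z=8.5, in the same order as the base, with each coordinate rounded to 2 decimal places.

Cross-section at z=8.5: (-1.47,-1.58) (-4.74,-2.06) (1.39,-5.82)

t = z/height = 8.5/10 = 0.85
s = 1 + (scale-1)·z/height = 1 + (0.82-1)·8.5/10 = 0.847000
θ = twist·z/height = -143°·8.5/10 = -121.5500° = -2.121448 rad
cos θ = -0.523242, sin θ = -0.852184 (intermediates below are computed at full precision and shown rounded to 5 d.p.)
v1: (2.5,-0.5) → rotate → (-1.73420,-1.86884) → ×s → (-1.46887,-1.58291) → (-1.47,-1.58)
v2: (5,-3.5) → rotate → (-5.59886,-2.42957) → ×s → (-4.74223,-2.05785) → (-4.74,-2.06)
v3: (5,5) → rotate → (1.64471,-6.87713) → ×s → (1.39307,-5.82493) → (1.39,-5.82)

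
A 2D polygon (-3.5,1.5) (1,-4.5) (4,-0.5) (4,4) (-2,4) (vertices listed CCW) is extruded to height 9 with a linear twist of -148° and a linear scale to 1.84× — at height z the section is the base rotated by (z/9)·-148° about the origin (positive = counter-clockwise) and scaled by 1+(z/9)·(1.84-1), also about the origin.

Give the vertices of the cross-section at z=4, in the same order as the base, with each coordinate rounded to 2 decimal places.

t = z/height = 4/9 = 0.444444
s = 1 + (scale-1)·z/height = 1 + (1.84-1)·4/9 = 1.373333
θ = twist·z/height = -148°·4/9 = -65.7778° = -1.148039 rad
cos θ = 0.410277, sin θ = -0.911961 (intermediates below are computed at full precision and shown rounded to 5 d.p.)
v1: (-3.5,1.5) → rotate → (-0.06803,3.80728) → ×s → (-0.09342,5.22866) → (-0.09,5.23)
v2: (1,-4.5) → rotate → (-3.69355,-2.75821) → ×s → (-5.07247,-3.78794) → (-5.07,-3.79)
v3: (4,-0.5) → rotate → (1.18513,-3.85298) → ×s → (1.62757,-5.29143) → (1.63,-5.29)
v4: (4,4) → rotate → (5.28895,-2.00674) → ×s → (7.26349,-2.75592) → (7.26,-2.76)
v5: (-2,4) → rotate → (2.82729,3.46503) → ×s → (3.88281,4.75864) → (3.88,4.76)

Cross-section at z=4: (-0.09,5.23) (-5.07,-3.79) (1.63,-5.29) (7.26,-2.76) (3.88,4.76)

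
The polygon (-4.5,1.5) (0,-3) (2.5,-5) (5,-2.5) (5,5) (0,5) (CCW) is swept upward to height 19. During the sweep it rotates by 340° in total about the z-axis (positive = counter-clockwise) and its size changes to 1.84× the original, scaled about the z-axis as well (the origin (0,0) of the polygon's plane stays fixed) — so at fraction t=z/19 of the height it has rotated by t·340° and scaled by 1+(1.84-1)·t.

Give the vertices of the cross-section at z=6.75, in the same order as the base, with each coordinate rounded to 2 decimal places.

t = z/height = 6.75/19 = 0.355263
s = 1 + (scale-1)·z/height = 1 + (1.84-1)·6.75/19 = 1.298421
θ = twist·z/height = 340°·6.75/19 = 120.7895° = 2.108174 rad
cos θ = -0.511885, sin θ = 0.859054 (intermediates below are computed at full precision and shown rounded to 5 d.p.)
v1: (-4.5,1.5) → rotate → (1.01490,-4.63357) → ×s → (1.31777,-6.01633) → (1.32,-6.02)
v2: (0,-3) → rotate → (2.57716,1.53566) → ×s → (3.34624,1.99393) → (3.35,1.99)
v3: (2.5,-5) → rotate → (3.01556,4.70706) → ×s → (3.91546,6.11175) → (3.92,6.11)
v4: (5,-2.5) → rotate → (-0.41179,5.57498) → ×s → (-0.53468,7.23867) → (-0.53,7.24)
v5: (5,5) → rotate → (-6.85470,1.73584) → ×s → (-8.90028,2.25386) → (-8.90,2.25)
v6: (0,5) → rotate → (-4.29527,-2.55943) → ×s → (-5.57707,-3.32321) → (-5.58,-3.32)

Cross-section at z=6.75: (1.32,-6.02) (3.35,1.99) (3.92,6.11) (-0.53,7.24) (-8.90,2.25) (-5.58,-3.32)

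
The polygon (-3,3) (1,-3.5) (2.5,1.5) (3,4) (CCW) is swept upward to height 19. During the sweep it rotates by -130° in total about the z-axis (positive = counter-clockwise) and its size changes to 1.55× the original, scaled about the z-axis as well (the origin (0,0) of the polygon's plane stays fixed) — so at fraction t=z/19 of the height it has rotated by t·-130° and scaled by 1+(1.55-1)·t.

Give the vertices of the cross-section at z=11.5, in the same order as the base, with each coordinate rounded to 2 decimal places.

Cross-section at z=11.5: (3.14,4.71) (-4.31,-2.22) (2.61,-2.88) (6.01,-2.87)

t = z/height = 11.5/19 = 0.605263
s = 1 + (scale-1)·z/height = 1 + (1.55-1)·11.5/19 = 1.332895
θ = twist·z/height = -130°·11.5/19 = -78.6842° = -1.373299 rad
cos θ = 0.196216, sin θ = -0.980561 (intermediates below are computed at full precision and shown rounded to 5 d.p.)
v1: (-3,3) → rotate → (2.35303,3.53033) → ×s → (3.13634,4.70556) → (3.14,4.71)
v2: (1,-3.5) → rotate → (-3.23575,-1.66732) → ×s → (-4.31291,-2.22236) → (-4.31,-2.22)
v3: (2.5,1.5) → rotate → (1.96138,-2.15708) → ×s → (2.61432,-2.87516) → (2.61,-2.88)
v4: (3,4) → rotate → (4.51089,-2.15682) → ×s → (6.01254,-2.87481) → (6.01,-2.87)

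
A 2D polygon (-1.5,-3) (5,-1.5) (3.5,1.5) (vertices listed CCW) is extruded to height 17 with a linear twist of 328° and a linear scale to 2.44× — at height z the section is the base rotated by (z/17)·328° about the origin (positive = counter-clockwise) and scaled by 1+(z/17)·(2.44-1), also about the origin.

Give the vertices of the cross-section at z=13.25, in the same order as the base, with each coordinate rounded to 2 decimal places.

t = z/height = 13.25/17 = 0.779412
s = 1 + (scale-1)·z/height = 1 + (2.44-1)·13.25/17 = 2.122353
θ = twist·z/height = 328°·13.25/17 = 255.6471° = 4.461883 rad
cos θ = -0.247894, sin θ = -0.968787 (intermediates below are computed at full precision and shown rounded to 5 d.p.)
v1: (-1.5,-3) → rotate → (-2.53452,2.19686) → ×s → (-5.37915,4.66252) → (-5.38,4.66)
v2: (5,-1.5) → rotate → (-2.69265,-4.47209) → ×s → (-5.71476,-9.49136) → (-5.71,-9.49)
v3: (3.5,1.5) → rotate → (0.58555,-3.76260) → ×s → (1.24275,-7.98556) → (1.24,-7.99)

Cross-section at z=13.25: (-5.38,4.66) (-5.71,-9.49) (1.24,-7.99)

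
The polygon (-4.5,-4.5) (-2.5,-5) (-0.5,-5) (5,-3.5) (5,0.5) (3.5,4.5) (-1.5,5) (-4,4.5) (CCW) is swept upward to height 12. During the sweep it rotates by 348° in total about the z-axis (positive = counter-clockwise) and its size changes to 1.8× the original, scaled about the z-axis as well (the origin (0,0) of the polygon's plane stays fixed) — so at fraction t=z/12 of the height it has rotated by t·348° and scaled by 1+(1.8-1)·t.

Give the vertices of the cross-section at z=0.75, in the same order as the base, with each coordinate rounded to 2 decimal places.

Cross-section at z=0.75: (-2.64,-6.14) (-0.49,-5.85) (1.46,-5.07) (6.24,-1.47) (4.68,2.43) (1.66,5.75) (-3.41,4.29) (-5.65,2.83)

t = z/height = 0.75/12 = 0.0625
s = 1 + (scale-1)·z/height = 1 + (1.8-1)·0.75/12 = 1.050000
θ = twist·z/height = 348°·0.75/12 = 21.7500° = 0.379609 rad
cos θ = 0.928810, sin θ = 0.370557 (intermediates below are computed at full precision and shown rounded to 5 d.p.)
v1: (-4.5,-4.5) → rotate → (-2.51213,-5.84715) → ×s → (-2.63774,-6.13951) → (-2.64,-6.14)
v2: (-2.5,-5) → rotate → (-0.46924,-5.57044) → ×s → (-0.49270,-5.84896) → (-0.49,-5.85)
v3: (-0.5,-5) → rotate → (1.38838,-4.82933) → ×s → (1.45780,-5.07079) → (1.46,-5.07)
v4: (5,-3.5) → rotate → (5.94100,-1.39805) → ×s → (6.23805,-1.46795) → (6.24,-1.47)
v5: (5,0.5) → rotate → (4.45877,2.31719) → ×s → (4.68171,2.43305) → (4.68,2.43)
v6: (3.5,4.5) → rotate → (1.58332,5.47659) → ×s → (1.66249,5.75042) → (1.66,5.75)
v7: (-1.5,5) → rotate → (-3.24600,4.08821) → ×s → (-3.40830,4.29262) → (-3.41,4.29)
v8: (-4,4.5) → rotate → (-5.38275,2.69741) → ×s → (-5.65188,2.83228) → (-5.65,2.83)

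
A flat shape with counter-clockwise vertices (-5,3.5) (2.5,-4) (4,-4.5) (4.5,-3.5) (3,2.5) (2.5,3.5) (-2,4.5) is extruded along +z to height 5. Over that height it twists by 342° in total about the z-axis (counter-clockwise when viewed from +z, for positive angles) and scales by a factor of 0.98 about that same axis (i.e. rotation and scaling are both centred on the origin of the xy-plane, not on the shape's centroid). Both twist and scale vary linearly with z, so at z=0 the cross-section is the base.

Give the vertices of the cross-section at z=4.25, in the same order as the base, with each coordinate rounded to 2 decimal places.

Cross-section at z=4.25: (1.48,5.81) (-2.81,-3.69) (-2.75,-5.24) (-1.65,-5.35) (3.34,-1.89) (4.09,-1.08) (3.44,3.40)

t = z/height = 4.25/5 = 0.85
s = 1 + (scale-1)·z/height = 1 + (0.98-1)·4.25/5 = 0.983000
θ = twist·z/height = 342°·4.25/5 = 290.7000° = 5.073672 rad
cos θ = 0.353475, sin θ = -0.935444 (intermediates below are computed at full precision and shown rounded to 5 d.p.)
v1: (-5,3.5) → rotate → (1.50668,5.91438) → ×s → (1.48107,5.81384) → (1.48,5.81)
v2: (2.5,-4) → rotate → (-2.85809,-3.75251) → ×s → (-2.80950,-3.68872) → (-2.81,-3.69)
v3: (4,-4.5) → rotate → (-2.79560,-5.33241) → ×s → (-2.74807,-5.24176) → (-2.75,-5.24)
v4: (4.5,-3.5) → rotate → (-1.68342,-5.44666) → ×s → (-1.65480,-5.35407) → (-1.65,-5.35)
v5: (3,2.5) → rotate → (3.39903,-1.92264) → ×s → (3.34125,-1.88996) → (3.34,-1.89)
v6: (2.5,3.5) → rotate → (4.15774,-1.10145) → ×s → (4.08706,-1.08272) → (4.09,-1.08)
v7: (-2,4.5) → rotate → (3.50255,3.46152) → ×s → (3.44301,3.40268) → (3.44,3.40)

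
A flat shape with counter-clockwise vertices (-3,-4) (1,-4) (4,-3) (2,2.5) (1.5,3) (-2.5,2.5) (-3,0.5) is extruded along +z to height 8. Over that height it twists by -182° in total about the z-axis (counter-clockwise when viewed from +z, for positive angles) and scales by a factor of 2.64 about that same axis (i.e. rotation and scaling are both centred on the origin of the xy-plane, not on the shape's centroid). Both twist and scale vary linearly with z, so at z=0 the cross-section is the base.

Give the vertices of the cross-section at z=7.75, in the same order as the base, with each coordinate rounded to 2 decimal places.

Cross-section at z=7.75: (7.08,10.83) (-3.25,10.17) (-10.83,7.08) (-4.75,-6.79) (-3.38,-8.00) (6.87,-6.04) (7.83,-0.79)

t = z/height = 7.75/8 = 0.96875
s = 1 + (scale-1)·z/height = 1 + (2.64-1)·7.75/8 = 2.588750
θ = twist·z/height = -182°·7.75/8 = -176.3125° = -3.077234 rad
cos θ = -0.997930, sin θ = -0.064315 (intermediates below are computed at full precision and shown rounded to 5 d.p.)
v1: (-3,-4) → rotate → (2.73653,4.18466) → ×s → (7.08419,10.83304) → (7.08,10.83)
v2: (1,-4) → rotate → (-1.25519,3.92740) → ×s → (-3.24937,10.16707) → (-3.25,10.17)
v3: (4,-3) → rotate → (-4.18466,2.73653) → ×s → (-10.83304,7.08419) → (-10.83,7.08)
v4: (2,2.5) → rotate → (-1.83507,-2.62345) → ×s → (-4.75054,-6.79146) → (-4.75,-6.79)
v5: (1.5,3) → rotate → (-1.30395,-3.09026) → ×s → (-3.37560,-7.99991) → (-3.38,-8.00)
v6: (-2.5,2.5) → rotate → (2.65561,-2.33404) → ×s → (6.87471,-6.04224) → (6.87,-6.04)
v7: (-3,0.5) → rotate → (3.02595,-0.30602) → ×s → (7.83342,-0.79221) → (7.83,-0.79)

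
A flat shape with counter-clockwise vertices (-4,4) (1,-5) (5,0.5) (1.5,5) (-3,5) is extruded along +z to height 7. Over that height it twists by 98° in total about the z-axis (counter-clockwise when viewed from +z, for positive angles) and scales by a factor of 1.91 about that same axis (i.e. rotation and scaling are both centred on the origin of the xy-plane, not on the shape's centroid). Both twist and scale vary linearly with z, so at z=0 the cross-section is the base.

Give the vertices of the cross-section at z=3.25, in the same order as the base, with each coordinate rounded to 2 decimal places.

Cross-section at z=3.25: (-8.05,-0.07) (6.07,-3.97) (4.48,5.57) (-3.58,6.51) (-8.06,1.94)

t = z/height = 3.25/7 = 0.464286
s = 1 + (scale-1)·z/height = 1 + (1.91-1)·3.25/7 = 1.422500
θ = twist·z/height = 98°·3.25/7 = 45.5000° = 0.794125 rad
cos θ = 0.700909, sin θ = 0.713250 (intermediates below are computed at full precision and shown rounded to 5 d.p.)
v1: (-4,4) → rotate → (-5.65664,-0.04936) → ×s → (-8.04657,-0.07022) → (-8.05,-0.07)
v2: (1,-5) → rotate → (4.26716,-2.79130) → ×s → (6.07004,-3.97062) → (6.07,-3.97)
v3: (5,0.5) → rotate → (3.14792,3.91671) → ×s → (4.47792,5.57152) → (4.48,5.57)
v4: (1.5,5) → rotate → (-2.51489,4.57442) → ×s → (-3.57743,6.50712) → (-3.58,6.51)
v5: (-3,5) → rotate → (-5.66898,1.36479) → ×s → (-8.06412,1.94142) → (-8.06,1.94)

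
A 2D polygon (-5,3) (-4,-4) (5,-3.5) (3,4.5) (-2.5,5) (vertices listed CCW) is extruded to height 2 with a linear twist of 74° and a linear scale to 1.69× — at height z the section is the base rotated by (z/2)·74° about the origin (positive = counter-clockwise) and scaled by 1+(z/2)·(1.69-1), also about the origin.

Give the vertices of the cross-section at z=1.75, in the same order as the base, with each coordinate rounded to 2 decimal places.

t = z/height = 1.75/2 = 0.875
s = 1 + (scale-1)·z/height = 1 + (1.69-1)·1.75/2 = 1.603750
θ = twist·z/height = 74°·1.75/2 = 64.7500° = 1.130101 rad
cos θ = 0.426569, sin θ = 0.904455 (intermediates below are computed at full precision and shown rounded to 5 d.p.)
v1: (-5,3) → rotate → (-4.84621,-3.24257) → ×s → (-7.77211,-5.20027) → (-7.77,-5.20)
v2: (-4,-4) → rotate → (1.91155,-5.32410) → ×s → (3.06564,-8.53852) → (3.07,-8.54)
v3: (5,-3.5) → rotate → (5.29844,3.02929) → ×s → (8.49737,4.85822) → (8.50,4.86)
v4: (3,4.5) → rotate → (-2.79034,4.63292) → ×s → (-4.47501,7.43005) → (-4.48,7.43)
v5: (-2.5,5) → rotate → (-5.58870,-0.12829) → ×s → (-8.96287,-0.20575) → (-8.96,-0.21)

Cross-section at z=1.75: (-7.77,-5.20) (3.07,-8.54) (8.50,4.86) (-4.48,7.43) (-8.96,-0.21)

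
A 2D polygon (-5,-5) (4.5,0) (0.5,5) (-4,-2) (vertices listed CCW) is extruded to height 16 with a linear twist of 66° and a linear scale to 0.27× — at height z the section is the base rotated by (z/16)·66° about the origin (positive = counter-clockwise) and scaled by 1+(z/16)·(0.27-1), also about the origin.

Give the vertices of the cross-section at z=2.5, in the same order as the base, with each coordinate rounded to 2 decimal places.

t = z/height = 2.5/16 = 0.15625
s = 1 + (scale-1)·z/height = 1 + (0.27-1)·2.5/16 = 0.885938
θ = twist·z/height = 66°·2.5/16 = 10.3125° = 0.179987 rad
cos θ = 0.983846, sin θ = 0.179017 (intermediates below are computed at full precision and shown rounded to 5 d.p.)
v1: (-5,-5) → rotate → (-4.02415,-5.81431) → ×s → (-3.56514,-5.15112) → (-3.57,-5.15)
v2: (4.5,0) → rotate → (4.42731,0.80558) → ×s → (3.92232,0.71369) → (3.92,0.71)
v3: (0.5,5) → rotate → (-0.40316,5.00874) → ×s → (-0.35718,4.43743) → (-0.36,4.44)
v4: (-4,-2) → rotate → (-3.57735,-2.68376) → ×s → (-3.16931,-2.37764) → (-3.17,-2.38)

Cross-section at z=2.5: (-3.57,-5.15) (3.92,0.71) (-0.36,4.44) (-3.17,-2.38)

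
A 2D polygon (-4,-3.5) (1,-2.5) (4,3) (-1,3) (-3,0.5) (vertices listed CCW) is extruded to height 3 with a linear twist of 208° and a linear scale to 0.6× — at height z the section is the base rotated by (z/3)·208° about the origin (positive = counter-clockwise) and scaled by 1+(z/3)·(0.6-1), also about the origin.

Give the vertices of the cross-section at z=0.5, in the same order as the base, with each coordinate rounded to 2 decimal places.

t = z/height = 0.5/3 = 0.166667
s = 1 + (scale-1)·z/height = 1 + (0.6-1)·0.5/3 = 0.933333
θ = twist·z/height = 208°·0.5/3 = 34.6667° = 0.605047 rad
cos θ = 0.822475, sin θ = 0.568801 (intermediates below are computed at full precision and shown rounded to 5 d.p.)
v1: (-4,-3.5) → rotate → (-1.29910,-5.15387) → ×s → (-1.21249,-4.81028) → (-1.21,-4.81)
v2: (1,-2.5) → rotate → (2.24448,-1.48739) → ×s → (2.09485,-1.38823) → (2.09,-1.39)
v3: (4,3) → rotate → (1.58350,4.74263) → ×s → (1.47793,4.42645) → (1.48,4.43)
v4: (-1,3) → rotate → (-2.52888,1.89862) → ×s → (-2.36029,1.77205) → (-2.36,1.77)
v5: (-3,0.5) → rotate → (-2.75183,-1.29517) → ×s → (-2.56837,-1.20882) → (-2.57,-1.21)

Cross-section at z=0.5: (-1.21,-4.81) (2.09,-1.39) (1.48,4.43) (-2.36,1.77) (-2.57,-1.21)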